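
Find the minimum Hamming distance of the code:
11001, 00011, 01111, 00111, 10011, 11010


Comparing all pairs, minimum distance: 1
Can detect 0 errors, correct 0 errors

1


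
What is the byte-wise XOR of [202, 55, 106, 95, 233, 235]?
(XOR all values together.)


XOR chain: 202 ^ 55 ^ 106 ^ 95 ^ 233 ^ 235 = 202

202


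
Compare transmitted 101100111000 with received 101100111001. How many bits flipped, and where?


XOR: 000000000001

1 error(s) at position(s): 11


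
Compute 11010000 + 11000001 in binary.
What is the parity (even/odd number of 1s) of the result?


11010000 = 208
11000001 = 193
Sum = 401 = 110010001
1s count = 4

even parity (4 ones in 110010001)


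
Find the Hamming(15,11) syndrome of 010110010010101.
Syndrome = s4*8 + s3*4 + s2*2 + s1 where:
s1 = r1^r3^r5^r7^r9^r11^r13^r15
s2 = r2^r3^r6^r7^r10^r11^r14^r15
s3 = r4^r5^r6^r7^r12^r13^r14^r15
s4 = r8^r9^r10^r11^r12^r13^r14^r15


s1=0, s2=1, s3=0, s4=0

Syndrome = 2 (error at position 2)


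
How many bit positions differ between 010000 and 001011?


XOR: 011011
Count of 1s: 4

4


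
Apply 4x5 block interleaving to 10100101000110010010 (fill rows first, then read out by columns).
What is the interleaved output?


Matrix:
  10100
  10100
  01100
  10010
Read columns: 11010010111000010000

11010010111000010000


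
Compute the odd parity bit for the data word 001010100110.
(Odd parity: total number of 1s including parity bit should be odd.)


Number of 1s in data: 5
Parity bit: 0

0


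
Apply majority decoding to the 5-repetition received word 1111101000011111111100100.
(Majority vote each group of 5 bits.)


Groups: 11111, 01000, 01111, 11111, 00100
Majority votes: 10110

10110


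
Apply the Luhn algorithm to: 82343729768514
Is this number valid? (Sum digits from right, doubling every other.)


Luhn sum = 74
74 mod 10 = 4

Invalid (Luhn sum mod 10 = 4)


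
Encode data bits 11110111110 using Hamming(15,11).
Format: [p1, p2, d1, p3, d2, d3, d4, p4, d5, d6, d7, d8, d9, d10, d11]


Parity bits: p1=1, p2=0, p3=0, p4=1

101011110111110


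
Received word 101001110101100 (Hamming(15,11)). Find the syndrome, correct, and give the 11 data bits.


Syndrome = 0: no error detected

Data: 10110101100 (no errors)


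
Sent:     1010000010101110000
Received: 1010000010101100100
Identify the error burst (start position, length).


XOR: 0000000000000010100

Burst at position 14, length 3


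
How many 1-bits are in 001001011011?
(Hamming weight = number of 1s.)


Counting 1s in 001001011011

6


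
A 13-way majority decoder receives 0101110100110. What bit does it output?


Ones: 7 out of 13
Threshold: 7

1 (7/13 voted 1)


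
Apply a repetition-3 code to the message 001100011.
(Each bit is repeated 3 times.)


Each bit -> 3 copies

000000111111000000000111111


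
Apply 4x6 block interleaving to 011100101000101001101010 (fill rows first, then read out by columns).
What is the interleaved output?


Matrix:
  011100
  101000
  101001
  101010
Read columns: 011110001111100000010010

011110001111100000010010


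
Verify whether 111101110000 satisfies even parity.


Number of 1s: 7

No, parity error (7 ones)


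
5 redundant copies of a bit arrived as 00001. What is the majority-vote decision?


Ones: 1 out of 5
Threshold: 3

0 (1/5 voted 1)


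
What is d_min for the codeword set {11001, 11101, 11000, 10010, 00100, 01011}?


Comparing all pairs, minimum distance: 1
Can detect 0 errors, correct 0 errors

1


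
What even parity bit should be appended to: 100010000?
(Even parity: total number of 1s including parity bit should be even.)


Number of 1s in data: 2
Parity bit: 0

0


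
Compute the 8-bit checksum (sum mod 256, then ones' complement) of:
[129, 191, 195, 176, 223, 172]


Sum = 1086 mod 256 = 62
Complement = 193

193


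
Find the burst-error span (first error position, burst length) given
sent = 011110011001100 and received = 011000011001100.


XOR: 000110000000000

Burst at position 3, length 2


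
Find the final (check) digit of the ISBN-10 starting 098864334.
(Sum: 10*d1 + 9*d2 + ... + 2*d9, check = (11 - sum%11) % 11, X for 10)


Weighted sum: 286
286 mod 11 = 0

Check digit: 0


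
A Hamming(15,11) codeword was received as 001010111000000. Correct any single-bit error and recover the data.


Syndrome = 0: no error detected

Data: 11011000000 (no errors)


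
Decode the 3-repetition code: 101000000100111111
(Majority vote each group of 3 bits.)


Groups: 101, 000, 000, 100, 111, 111
Majority votes: 100011

100011


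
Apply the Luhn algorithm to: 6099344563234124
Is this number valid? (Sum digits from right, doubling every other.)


Luhn sum = 74
74 mod 10 = 4

Invalid (Luhn sum mod 10 = 4)


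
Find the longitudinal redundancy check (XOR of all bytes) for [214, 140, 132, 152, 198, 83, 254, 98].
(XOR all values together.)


XOR chain: 214 ^ 140 ^ 132 ^ 152 ^ 198 ^ 83 ^ 254 ^ 98 = 79

79


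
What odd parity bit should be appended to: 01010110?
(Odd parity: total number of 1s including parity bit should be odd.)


Number of 1s in data: 4
Parity bit: 1

1


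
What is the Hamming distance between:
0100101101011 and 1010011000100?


XOR: 1110110101111
Count of 1s: 10

10


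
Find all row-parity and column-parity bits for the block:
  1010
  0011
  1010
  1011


Row parities: 0001
Column parities: 1000

Row P: 0001, Col P: 1000, Corner: 1


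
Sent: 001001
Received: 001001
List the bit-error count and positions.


XOR: 000000

0 errors (received matches sent)


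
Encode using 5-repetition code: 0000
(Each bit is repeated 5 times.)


Each bit -> 5 copies

00000000000000000000


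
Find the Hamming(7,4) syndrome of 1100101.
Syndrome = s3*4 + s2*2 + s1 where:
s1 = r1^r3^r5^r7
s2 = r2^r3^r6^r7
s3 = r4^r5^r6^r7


s1=1, s2=0, s3=0

Syndrome = 1 (error at position 1)


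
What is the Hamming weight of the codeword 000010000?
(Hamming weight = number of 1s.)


Counting 1s in 000010000

1


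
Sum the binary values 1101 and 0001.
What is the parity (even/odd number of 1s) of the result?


1101 = 13
0001 = 1
Sum = 14 = 1110
1s count = 3

odd parity (3 ones in 1110)


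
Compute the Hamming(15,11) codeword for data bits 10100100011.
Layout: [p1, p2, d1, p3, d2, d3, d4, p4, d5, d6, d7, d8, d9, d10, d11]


Parity bits: p1=0, p2=1, p3=1, p4=1

011101010100011


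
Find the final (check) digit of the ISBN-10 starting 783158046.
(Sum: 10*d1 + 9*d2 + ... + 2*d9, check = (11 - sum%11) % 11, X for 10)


Weighted sum: 267
267 mod 11 = 3

Check digit: 8


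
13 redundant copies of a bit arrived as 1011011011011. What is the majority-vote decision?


Ones: 9 out of 13
Threshold: 7

1 (9/13 voted 1)


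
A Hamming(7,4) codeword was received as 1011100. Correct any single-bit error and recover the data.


Syndrome = 3: error at position 3

Data: 0100 (corrected bit 3)


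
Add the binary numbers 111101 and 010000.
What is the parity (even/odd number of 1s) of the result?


111101 = 61
010000 = 16
Sum = 77 = 1001101
1s count = 4

even parity (4 ones in 1001101)


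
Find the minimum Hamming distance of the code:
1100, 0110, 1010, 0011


Comparing all pairs, minimum distance: 2
Can detect 1 errors, correct 0 errors

2


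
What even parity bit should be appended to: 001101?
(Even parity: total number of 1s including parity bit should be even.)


Number of 1s in data: 3
Parity bit: 1

1


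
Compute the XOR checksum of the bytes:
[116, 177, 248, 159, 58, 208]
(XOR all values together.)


XOR chain: 116 ^ 177 ^ 248 ^ 159 ^ 58 ^ 208 = 72

72


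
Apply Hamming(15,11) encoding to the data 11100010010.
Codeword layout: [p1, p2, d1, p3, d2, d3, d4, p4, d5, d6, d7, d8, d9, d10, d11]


Parity bits: p1=1, p2=0, p3=1, p4=0

101111000010010


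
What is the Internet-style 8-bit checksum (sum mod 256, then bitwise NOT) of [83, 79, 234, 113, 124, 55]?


Sum = 688 mod 256 = 176
Complement = 79

79


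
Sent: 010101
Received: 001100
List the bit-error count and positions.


XOR: 011001

3 error(s) at position(s): 1, 2, 5


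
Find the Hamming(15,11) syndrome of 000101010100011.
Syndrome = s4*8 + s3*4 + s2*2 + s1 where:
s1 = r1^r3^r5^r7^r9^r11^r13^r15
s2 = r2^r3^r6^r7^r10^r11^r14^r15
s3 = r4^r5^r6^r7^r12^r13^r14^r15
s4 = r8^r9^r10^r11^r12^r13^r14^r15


s1=1, s2=0, s3=0, s4=0

Syndrome = 1 (error at position 1)


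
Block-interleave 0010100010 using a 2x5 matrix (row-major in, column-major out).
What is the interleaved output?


Matrix:
  00101
  00010
Read columns: 0000100110

0000100110


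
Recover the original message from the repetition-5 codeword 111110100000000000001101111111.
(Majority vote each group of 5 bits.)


Groups: 11111, 01000, 00000, 00000, 11011, 11111
Majority votes: 100011

100011


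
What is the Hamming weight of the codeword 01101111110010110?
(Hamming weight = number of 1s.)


Counting 1s in 01101111110010110

11


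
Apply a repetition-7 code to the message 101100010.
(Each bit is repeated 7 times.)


Each bit -> 7 copies

111111100000001111111111111100000000000000000000011111110000000


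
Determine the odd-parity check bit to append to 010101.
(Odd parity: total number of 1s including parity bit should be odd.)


Number of 1s in data: 3
Parity bit: 0

0


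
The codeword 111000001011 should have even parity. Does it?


Number of 1s: 6

Yes, parity is correct (6 ones)


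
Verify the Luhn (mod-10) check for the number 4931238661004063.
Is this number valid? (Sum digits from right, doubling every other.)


Luhn sum = 62
62 mod 10 = 2

Invalid (Luhn sum mod 10 = 2)


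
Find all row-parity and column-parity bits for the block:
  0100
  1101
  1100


Row parities: 110
Column parities: 0101

Row P: 110, Col P: 0101, Corner: 0


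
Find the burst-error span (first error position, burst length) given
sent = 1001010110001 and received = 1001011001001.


XOR: 0000001111000

Burst at position 6, length 4


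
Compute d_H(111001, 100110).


XOR: 011111
Count of 1s: 5

5


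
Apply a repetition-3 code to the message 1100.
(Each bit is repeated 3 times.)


Each bit -> 3 copies

111111000000


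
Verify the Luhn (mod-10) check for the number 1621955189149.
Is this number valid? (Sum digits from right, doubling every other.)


Luhn sum = 60
60 mod 10 = 0

Valid (Luhn sum mod 10 = 0)


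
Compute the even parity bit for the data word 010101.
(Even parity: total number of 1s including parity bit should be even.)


Number of 1s in data: 3
Parity bit: 1

1


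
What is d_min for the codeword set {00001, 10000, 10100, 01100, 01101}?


Comparing all pairs, minimum distance: 1
Can detect 0 errors, correct 0 errors

1


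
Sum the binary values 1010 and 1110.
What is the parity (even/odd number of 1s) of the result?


1010 = 10
1110 = 14
Sum = 24 = 11000
1s count = 2

even parity (2 ones in 11000)


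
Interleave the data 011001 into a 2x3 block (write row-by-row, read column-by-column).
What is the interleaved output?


Matrix:
  011
  001
Read columns: 001011

001011


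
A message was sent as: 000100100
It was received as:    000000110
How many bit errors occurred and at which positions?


XOR: 000100010

2 error(s) at position(s): 3, 7


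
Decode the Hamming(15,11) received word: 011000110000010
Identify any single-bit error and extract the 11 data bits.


Syndrome = 0: no error detected

Data: 10010000010 (no errors)


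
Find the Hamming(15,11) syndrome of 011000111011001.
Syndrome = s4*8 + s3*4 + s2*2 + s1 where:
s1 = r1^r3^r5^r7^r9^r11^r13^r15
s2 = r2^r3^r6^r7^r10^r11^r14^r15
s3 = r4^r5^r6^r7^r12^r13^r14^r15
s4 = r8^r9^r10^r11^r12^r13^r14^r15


s1=1, s2=1, s3=1, s4=1

Syndrome = 15 (error at position 15)


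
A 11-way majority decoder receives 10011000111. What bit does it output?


Ones: 6 out of 11
Threshold: 6

1 (6/11 voted 1)


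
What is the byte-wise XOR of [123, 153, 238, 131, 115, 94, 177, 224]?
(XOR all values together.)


XOR chain: 123 ^ 153 ^ 238 ^ 131 ^ 115 ^ 94 ^ 177 ^ 224 = 243

243


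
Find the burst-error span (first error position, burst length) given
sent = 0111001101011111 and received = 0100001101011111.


XOR: 0011000000000000

Burst at position 2, length 2


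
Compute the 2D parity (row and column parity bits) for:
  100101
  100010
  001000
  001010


Row parities: 1010
Column parities: 000101

Row P: 1010, Col P: 000101, Corner: 0


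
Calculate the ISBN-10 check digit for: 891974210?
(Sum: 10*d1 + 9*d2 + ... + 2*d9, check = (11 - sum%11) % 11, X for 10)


Weighted sum: 305
305 mod 11 = 8

Check digit: 3


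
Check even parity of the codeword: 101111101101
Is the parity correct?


Number of 1s: 9

No, parity error (9 ones)


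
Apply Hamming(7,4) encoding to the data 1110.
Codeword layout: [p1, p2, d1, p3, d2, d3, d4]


Parity bits: p1=0, p2=0, p3=0

0010110


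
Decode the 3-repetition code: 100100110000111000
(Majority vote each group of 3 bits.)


Groups: 100, 100, 110, 000, 111, 000
Majority votes: 001010

001010


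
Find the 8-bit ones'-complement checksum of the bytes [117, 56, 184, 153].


Sum = 510 mod 256 = 254
Complement = 1

1


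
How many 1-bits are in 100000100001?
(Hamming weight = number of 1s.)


Counting 1s in 100000100001

3


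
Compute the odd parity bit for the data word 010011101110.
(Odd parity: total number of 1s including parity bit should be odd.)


Number of 1s in data: 7
Parity bit: 0

0


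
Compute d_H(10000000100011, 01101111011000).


XOR: 11101111111011
Count of 1s: 12

12


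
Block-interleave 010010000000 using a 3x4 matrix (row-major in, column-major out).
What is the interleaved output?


Matrix:
  0100
  1000
  0000
Read columns: 010100000000

010100000000


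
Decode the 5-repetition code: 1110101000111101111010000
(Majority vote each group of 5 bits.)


Groups: 11101, 01000, 11110, 11110, 10000
Majority votes: 10110

10110


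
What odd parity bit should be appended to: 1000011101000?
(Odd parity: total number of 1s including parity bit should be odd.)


Number of 1s in data: 5
Parity bit: 0

0


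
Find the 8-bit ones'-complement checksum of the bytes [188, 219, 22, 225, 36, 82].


Sum = 772 mod 256 = 4
Complement = 251

251


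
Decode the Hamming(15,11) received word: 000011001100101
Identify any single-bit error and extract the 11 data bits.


Syndrome = 2: error at position 2

Data: 01101100101 (corrected bit 2)


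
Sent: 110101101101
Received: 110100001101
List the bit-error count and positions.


XOR: 000001100000

2 error(s) at position(s): 5, 6


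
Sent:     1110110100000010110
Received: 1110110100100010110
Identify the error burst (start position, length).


XOR: 0000000000100000000

Burst at position 10, length 1


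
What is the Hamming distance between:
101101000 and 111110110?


XOR: 010011110
Count of 1s: 5

5


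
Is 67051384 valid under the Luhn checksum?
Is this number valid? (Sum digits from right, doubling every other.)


Luhn sum = 31
31 mod 10 = 1

Invalid (Luhn sum mod 10 = 1)


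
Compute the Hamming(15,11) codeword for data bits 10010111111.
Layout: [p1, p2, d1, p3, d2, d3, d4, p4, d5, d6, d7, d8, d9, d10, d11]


Parity bits: p1=1, p2=0, p3=1, p4=0

101100100111111


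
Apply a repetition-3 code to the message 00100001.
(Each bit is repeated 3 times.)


Each bit -> 3 copies

000000111000000000000111


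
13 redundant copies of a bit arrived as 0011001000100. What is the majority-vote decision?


Ones: 4 out of 13
Threshold: 7

0 (4/13 voted 1)


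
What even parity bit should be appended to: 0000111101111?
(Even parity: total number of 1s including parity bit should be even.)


Number of 1s in data: 8
Parity bit: 0

0


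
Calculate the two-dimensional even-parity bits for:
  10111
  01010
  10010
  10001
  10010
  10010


Row parities: 000000
Column parities: 11110

Row P: 000000, Col P: 11110, Corner: 0


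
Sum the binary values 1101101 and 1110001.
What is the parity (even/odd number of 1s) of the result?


1101101 = 109
1110001 = 113
Sum = 222 = 11011110
1s count = 6

even parity (6 ones in 11011110)


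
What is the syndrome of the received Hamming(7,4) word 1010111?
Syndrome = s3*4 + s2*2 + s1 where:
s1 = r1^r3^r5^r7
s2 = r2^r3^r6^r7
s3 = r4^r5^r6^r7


s1=0, s2=1, s3=1

Syndrome = 6 (error at position 6)


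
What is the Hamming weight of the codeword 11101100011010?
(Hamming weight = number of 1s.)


Counting 1s in 11101100011010

8


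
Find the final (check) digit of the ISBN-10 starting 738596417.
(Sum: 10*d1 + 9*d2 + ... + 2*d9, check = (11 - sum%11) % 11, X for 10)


Weighted sum: 313
313 mod 11 = 5

Check digit: 6


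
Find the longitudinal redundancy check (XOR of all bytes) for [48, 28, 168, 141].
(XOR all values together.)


XOR chain: 48 ^ 28 ^ 168 ^ 141 = 9

9


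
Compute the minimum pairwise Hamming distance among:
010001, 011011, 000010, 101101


Comparing all pairs, minimum distance: 2
Can detect 1 errors, correct 0 errors

2


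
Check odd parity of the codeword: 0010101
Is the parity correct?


Number of 1s: 3

Yes, parity is correct (3 ones)


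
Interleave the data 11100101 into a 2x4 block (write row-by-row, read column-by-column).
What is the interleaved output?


Matrix:
  1110
  0101
Read columns: 10111001

10111001


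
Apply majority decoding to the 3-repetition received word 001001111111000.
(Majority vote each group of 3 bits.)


Groups: 001, 001, 111, 111, 000
Majority votes: 00110

00110


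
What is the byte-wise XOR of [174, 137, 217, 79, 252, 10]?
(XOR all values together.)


XOR chain: 174 ^ 137 ^ 217 ^ 79 ^ 252 ^ 10 = 71

71


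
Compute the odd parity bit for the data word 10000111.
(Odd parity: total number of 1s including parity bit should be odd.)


Number of 1s in data: 4
Parity bit: 1

1


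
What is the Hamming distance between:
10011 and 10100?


XOR: 00111
Count of 1s: 3

3


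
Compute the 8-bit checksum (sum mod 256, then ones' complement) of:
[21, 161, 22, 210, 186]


Sum = 600 mod 256 = 88
Complement = 167

167


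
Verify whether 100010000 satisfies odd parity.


Number of 1s: 2

No, parity error (2 ones)


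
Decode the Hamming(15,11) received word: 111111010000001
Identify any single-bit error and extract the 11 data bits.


Syndrome = 0: no error detected

Data: 11100000001 (no errors)


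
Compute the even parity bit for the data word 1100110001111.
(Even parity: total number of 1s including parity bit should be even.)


Number of 1s in data: 8
Parity bit: 0

0


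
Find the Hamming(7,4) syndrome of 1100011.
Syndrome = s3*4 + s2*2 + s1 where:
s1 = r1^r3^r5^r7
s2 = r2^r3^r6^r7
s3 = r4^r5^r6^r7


s1=0, s2=1, s3=0

Syndrome = 2 (error at position 2)


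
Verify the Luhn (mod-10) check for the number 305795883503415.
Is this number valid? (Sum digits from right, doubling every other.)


Luhn sum = 59
59 mod 10 = 9

Invalid (Luhn sum mod 10 = 9)


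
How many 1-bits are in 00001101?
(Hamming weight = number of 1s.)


Counting 1s in 00001101

3


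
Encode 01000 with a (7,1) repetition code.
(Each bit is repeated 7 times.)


Each bit -> 7 copies

00000001111111000000000000000000000


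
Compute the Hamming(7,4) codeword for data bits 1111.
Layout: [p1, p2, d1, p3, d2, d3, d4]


Parity bits: p1=1, p2=1, p3=1

1111111


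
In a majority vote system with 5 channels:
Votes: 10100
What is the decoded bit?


Ones: 2 out of 5
Threshold: 3

0 (2/5 voted 1)


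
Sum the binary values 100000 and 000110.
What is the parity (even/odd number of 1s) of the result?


100000 = 32
000110 = 6
Sum = 38 = 100110
1s count = 3

odd parity (3 ones in 100110)


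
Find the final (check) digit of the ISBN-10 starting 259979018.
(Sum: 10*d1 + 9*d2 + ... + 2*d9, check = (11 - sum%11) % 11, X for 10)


Weighted sum: 306
306 mod 11 = 9

Check digit: 2


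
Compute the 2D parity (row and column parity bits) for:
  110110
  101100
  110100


Row parities: 011
Column parities: 101110

Row P: 011, Col P: 101110, Corner: 0


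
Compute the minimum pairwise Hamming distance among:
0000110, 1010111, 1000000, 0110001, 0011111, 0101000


Comparing all pairs, minimum distance: 2
Can detect 1 errors, correct 0 errors

2


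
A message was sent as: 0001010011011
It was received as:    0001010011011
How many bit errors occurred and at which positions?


XOR: 0000000000000

0 errors (received matches sent)


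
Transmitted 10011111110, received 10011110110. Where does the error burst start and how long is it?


XOR: 00000001000

Burst at position 7, length 1


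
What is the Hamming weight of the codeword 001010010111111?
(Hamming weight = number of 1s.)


Counting 1s in 001010010111111

9


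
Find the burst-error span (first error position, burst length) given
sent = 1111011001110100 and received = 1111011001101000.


XOR: 0000000000011100

Burst at position 11, length 3


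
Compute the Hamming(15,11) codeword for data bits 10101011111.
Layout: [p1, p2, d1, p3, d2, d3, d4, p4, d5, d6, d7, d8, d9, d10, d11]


Parity bits: p1=1, p2=1, p3=1, p4=0

111101001011111


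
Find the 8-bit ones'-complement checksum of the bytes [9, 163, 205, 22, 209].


Sum = 608 mod 256 = 96
Complement = 159

159


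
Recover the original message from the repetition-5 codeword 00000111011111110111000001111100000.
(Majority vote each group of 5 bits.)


Groups: 00000, 11101, 11111, 10111, 00000, 11111, 00000
Majority votes: 0111010

0111010


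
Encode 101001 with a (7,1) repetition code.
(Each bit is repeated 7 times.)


Each bit -> 7 copies

111111100000001111111000000000000001111111


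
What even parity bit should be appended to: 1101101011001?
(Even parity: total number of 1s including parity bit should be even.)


Number of 1s in data: 8
Parity bit: 0

0


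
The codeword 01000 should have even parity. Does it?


Number of 1s: 1

No, parity error (1 ones)


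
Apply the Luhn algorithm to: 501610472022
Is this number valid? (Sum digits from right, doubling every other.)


Luhn sum = 36
36 mod 10 = 6

Invalid (Luhn sum mod 10 = 6)


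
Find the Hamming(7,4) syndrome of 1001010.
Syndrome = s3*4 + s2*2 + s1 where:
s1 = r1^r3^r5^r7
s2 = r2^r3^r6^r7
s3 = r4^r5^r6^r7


s1=1, s2=1, s3=0

Syndrome = 3 (error at position 3)


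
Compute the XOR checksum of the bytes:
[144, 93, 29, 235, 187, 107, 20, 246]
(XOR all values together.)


XOR chain: 144 ^ 93 ^ 29 ^ 235 ^ 187 ^ 107 ^ 20 ^ 246 = 9

9


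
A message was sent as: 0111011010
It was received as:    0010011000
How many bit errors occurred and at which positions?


XOR: 0101000010

3 error(s) at position(s): 1, 3, 8


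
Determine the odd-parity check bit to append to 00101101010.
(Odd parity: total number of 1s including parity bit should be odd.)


Number of 1s in data: 5
Parity bit: 0

0


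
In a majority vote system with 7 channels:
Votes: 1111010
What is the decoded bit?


Ones: 5 out of 7
Threshold: 4

1 (5/7 voted 1)


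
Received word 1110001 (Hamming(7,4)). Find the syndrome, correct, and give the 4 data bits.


Syndrome = 7: error at position 7

Data: 1000 (corrected bit 7)


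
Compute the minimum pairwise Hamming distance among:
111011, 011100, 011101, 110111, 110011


Comparing all pairs, minimum distance: 1
Can detect 0 errors, correct 0 errors

1


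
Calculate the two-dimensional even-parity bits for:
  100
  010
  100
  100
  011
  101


Row parities: 111100
Column parities: 000

Row P: 111100, Col P: 000, Corner: 0


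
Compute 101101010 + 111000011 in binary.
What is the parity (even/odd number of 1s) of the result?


101101010 = 362
111000011 = 451
Sum = 813 = 1100101101
1s count = 6

even parity (6 ones in 1100101101)


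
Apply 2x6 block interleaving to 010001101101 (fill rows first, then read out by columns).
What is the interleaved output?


Matrix:
  010001
  101101
Read columns: 011001010011

011001010011


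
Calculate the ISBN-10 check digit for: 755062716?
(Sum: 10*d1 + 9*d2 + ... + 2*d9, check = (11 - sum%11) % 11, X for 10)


Weighted sum: 244
244 mod 11 = 2

Check digit: 9


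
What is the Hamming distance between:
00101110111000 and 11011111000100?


XOR: 11110001111100
Count of 1s: 9

9


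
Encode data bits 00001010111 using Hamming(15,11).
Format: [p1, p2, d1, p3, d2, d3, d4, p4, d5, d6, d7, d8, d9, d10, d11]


Parity bits: p1=0, p2=1, p3=1, p4=1

010100011010111


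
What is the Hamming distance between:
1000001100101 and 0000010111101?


XOR: 1000011011000
Count of 1s: 5

5


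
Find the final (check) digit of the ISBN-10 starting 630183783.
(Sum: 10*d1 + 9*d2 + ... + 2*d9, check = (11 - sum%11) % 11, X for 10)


Weighted sum: 215
215 mod 11 = 6

Check digit: 5


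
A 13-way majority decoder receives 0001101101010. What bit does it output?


Ones: 6 out of 13
Threshold: 7

0 (6/13 voted 1)


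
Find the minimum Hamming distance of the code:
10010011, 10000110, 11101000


Comparing all pairs, minimum distance: 3
Can detect 2 errors, correct 1 errors

3


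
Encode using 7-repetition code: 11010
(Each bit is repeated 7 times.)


Each bit -> 7 copies

11111111111111000000011111110000000


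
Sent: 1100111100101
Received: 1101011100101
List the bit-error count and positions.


XOR: 0001100000000

2 error(s) at position(s): 3, 4


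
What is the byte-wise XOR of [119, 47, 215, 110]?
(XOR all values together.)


XOR chain: 119 ^ 47 ^ 215 ^ 110 = 225

225


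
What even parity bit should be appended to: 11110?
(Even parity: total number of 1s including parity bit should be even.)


Number of 1s in data: 4
Parity bit: 0

0


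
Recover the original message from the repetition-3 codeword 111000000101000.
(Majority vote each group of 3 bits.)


Groups: 111, 000, 000, 101, 000
Majority votes: 10010

10010


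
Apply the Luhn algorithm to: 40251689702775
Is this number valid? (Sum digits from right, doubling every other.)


Luhn sum = 67
67 mod 10 = 7

Invalid (Luhn sum mod 10 = 7)


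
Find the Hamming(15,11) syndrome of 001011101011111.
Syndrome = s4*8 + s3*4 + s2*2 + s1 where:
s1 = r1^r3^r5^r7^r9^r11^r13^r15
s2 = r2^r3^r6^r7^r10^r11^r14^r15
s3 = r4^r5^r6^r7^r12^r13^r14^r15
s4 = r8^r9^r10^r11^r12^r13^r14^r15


s1=1, s2=0, s3=1, s4=0

Syndrome = 5 (error at position 5)


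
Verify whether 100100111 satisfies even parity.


Number of 1s: 5

No, parity error (5 ones)


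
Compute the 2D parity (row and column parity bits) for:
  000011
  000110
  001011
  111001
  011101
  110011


Row parities: 001000
Column parities: 011001

Row P: 001000, Col P: 011001, Corner: 1


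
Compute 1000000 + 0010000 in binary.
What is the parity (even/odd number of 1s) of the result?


1000000 = 64
0010000 = 16
Sum = 80 = 1010000
1s count = 2

even parity (2 ones in 1010000)


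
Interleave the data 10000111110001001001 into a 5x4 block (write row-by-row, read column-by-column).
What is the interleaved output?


Matrix:
  1000
  0111
  1100
  0100
  1001
Read columns: 10101011100100001001

10101011100100001001


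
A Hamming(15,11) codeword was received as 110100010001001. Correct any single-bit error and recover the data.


Syndrome = 12: error at position 12

Data: 00000000001 (corrected bit 12)


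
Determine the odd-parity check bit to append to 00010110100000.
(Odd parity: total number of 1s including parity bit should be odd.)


Number of 1s in data: 4
Parity bit: 1

1


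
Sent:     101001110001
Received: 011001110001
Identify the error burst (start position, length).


XOR: 110000000000

Burst at position 0, length 2


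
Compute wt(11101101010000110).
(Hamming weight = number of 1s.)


Counting 1s in 11101101010000110

9


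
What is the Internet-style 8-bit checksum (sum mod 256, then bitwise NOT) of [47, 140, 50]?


Sum = 237 mod 256 = 237
Complement = 18

18


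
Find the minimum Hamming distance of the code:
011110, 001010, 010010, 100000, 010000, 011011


Comparing all pairs, minimum distance: 1
Can detect 0 errors, correct 0 errors

1


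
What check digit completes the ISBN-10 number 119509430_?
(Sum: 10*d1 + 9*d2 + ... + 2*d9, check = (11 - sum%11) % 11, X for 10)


Weighted sum: 196
196 mod 11 = 9

Check digit: 2


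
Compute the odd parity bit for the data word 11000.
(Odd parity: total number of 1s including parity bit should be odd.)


Number of 1s in data: 2
Parity bit: 1

1


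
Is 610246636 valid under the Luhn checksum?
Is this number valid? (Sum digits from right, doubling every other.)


Luhn sum = 37
37 mod 10 = 7

Invalid (Luhn sum mod 10 = 7)


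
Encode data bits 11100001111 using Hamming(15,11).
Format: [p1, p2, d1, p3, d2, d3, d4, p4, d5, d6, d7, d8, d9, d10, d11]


Parity bits: p1=0, p2=0, p3=0, p4=0

001011000001111


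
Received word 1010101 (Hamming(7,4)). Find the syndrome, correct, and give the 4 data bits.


Syndrome = 0: no error detected

Data: 1101 (no errors)


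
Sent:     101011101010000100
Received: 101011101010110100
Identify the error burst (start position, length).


XOR: 000000000000110000

Burst at position 12, length 2


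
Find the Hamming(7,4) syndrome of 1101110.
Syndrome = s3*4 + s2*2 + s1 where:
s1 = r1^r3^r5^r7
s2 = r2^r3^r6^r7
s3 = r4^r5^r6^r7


s1=0, s2=0, s3=1

Syndrome = 4 (error at position 4)


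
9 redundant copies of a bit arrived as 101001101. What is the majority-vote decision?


Ones: 5 out of 9
Threshold: 5

1 (5/9 voted 1)


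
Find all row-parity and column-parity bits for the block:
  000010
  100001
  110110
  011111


Row parities: 1001
Column parities: 001010

Row P: 1001, Col P: 001010, Corner: 0


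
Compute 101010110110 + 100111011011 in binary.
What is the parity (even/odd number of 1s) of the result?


101010110110 = 2742
100111011011 = 2523
Sum = 5265 = 1010010010001
1s count = 5

odd parity (5 ones in 1010010010001)


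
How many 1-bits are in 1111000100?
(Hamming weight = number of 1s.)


Counting 1s in 1111000100

5


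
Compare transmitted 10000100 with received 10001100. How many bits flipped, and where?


XOR: 00001000

1 error(s) at position(s): 4


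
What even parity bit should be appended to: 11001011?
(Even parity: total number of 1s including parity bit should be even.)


Number of 1s in data: 5
Parity bit: 1

1


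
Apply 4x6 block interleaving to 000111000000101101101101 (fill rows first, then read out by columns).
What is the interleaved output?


Matrix:
  000111
  000000
  101101
  101101
Read columns: 001100000011101110001011

001100000011101110001011


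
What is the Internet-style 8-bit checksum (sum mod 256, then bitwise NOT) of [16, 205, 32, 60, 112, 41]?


Sum = 466 mod 256 = 210
Complement = 45

45


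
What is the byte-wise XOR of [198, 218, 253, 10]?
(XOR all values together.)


XOR chain: 198 ^ 218 ^ 253 ^ 10 = 235

235


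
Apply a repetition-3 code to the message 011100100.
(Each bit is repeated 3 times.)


Each bit -> 3 copies

000111111111000000111000000


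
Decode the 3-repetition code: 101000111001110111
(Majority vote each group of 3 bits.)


Groups: 101, 000, 111, 001, 110, 111
Majority votes: 101011

101011


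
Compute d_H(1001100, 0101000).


XOR: 1100100
Count of 1s: 3

3


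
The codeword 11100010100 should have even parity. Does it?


Number of 1s: 5

No, parity error (5 ones)


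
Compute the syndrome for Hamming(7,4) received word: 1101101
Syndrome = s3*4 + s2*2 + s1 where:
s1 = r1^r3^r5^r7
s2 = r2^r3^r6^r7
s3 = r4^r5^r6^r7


s1=1, s2=0, s3=1

Syndrome = 5 (error at position 5)


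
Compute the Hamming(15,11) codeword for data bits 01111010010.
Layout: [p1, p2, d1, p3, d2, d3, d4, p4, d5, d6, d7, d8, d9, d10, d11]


Parity bits: p1=0, p2=0, p3=0, p4=1

000011111010010


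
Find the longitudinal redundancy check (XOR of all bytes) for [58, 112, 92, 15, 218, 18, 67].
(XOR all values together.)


XOR chain: 58 ^ 112 ^ 92 ^ 15 ^ 218 ^ 18 ^ 67 = 146

146


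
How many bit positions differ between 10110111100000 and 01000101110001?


XOR: 11110010010001
Count of 1s: 7

7


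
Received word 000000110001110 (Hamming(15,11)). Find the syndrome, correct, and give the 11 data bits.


Syndrome = 0: no error detected

Data: 00010001110 (no errors)


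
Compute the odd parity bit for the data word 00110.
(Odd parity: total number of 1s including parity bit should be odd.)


Number of 1s in data: 2
Parity bit: 1

1


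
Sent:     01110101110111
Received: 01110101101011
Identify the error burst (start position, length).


XOR: 00000000011100

Burst at position 9, length 3


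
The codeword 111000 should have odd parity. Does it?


Number of 1s: 3

Yes, parity is correct (3 ones)


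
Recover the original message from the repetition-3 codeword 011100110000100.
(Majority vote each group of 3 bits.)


Groups: 011, 100, 110, 000, 100
Majority votes: 10100

10100


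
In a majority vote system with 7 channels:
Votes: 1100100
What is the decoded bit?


Ones: 3 out of 7
Threshold: 4

0 (3/7 voted 1)


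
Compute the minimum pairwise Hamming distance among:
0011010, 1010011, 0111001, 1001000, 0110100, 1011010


Comparing all pairs, minimum distance: 1
Can detect 0 errors, correct 0 errors

1


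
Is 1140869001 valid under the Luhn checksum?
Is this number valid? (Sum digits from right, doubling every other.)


Luhn sum = 34
34 mod 10 = 4

Invalid (Luhn sum mod 10 = 4)


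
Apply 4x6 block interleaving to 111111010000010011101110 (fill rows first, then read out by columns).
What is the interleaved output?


Matrix:
  111111
  010000
  010011
  101110
Read columns: 100111101001100110111010

100111101001100110111010


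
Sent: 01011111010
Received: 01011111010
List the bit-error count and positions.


XOR: 00000000000

0 errors (received matches sent)


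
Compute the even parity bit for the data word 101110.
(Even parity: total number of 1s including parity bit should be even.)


Number of 1s in data: 4
Parity bit: 0

0


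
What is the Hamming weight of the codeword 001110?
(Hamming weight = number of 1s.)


Counting 1s in 001110

3


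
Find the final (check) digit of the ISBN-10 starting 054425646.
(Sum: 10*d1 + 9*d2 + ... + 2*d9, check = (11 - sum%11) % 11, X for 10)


Weighted sum: 190
190 mod 11 = 3

Check digit: 8


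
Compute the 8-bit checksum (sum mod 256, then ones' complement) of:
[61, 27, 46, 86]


Sum = 220 mod 256 = 220
Complement = 35

35


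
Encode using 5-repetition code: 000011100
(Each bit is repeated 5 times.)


Each bit -> 5 copies

000000000000000000001111111111111110000000000


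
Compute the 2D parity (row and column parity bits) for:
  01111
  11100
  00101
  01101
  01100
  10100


Row parities: 010100
Column parities: 00011

Row P: 010100, Col P: 00011, Corner: 0


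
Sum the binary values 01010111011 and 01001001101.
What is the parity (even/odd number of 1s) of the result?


01010111011 = 699
01001001101 = 589
Sum = 1288 = 10100001000
1s count = 3

odd parity (3 ones in 10100001000)


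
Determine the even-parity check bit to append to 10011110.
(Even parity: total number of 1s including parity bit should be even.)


Number of 1s in data: 5
Parity bit: 1

1


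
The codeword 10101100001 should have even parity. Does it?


Number of 1s: 5

No, parity error (5 ones)


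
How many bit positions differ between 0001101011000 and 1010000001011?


XOR: 1011101010011
Count of 1s: 8

8


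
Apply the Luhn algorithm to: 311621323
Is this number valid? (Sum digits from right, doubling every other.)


Luhn sum = 23
23 mod 10 = 3

Invalid (Luhn sum mod 10 = 3)


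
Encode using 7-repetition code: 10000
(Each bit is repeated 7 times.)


Each bit -> 7 copies

11111110000000000000000000000000000


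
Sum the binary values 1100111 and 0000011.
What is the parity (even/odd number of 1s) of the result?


1100111 = 103
0000011 = 3
Sum = 106 = 1101010
1s count = 4

even parity (4 ones in 1101010)


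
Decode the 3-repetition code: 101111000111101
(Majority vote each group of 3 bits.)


Groups: 101, 111, 000, 111, 101
Majority votes: 11011

11011


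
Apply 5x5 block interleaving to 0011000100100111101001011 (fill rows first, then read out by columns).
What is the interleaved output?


Matrix:
  00110
  00100
  10011
  11010
  01011
Read columns: 0011000011110001011100101

0011000011110001011100101


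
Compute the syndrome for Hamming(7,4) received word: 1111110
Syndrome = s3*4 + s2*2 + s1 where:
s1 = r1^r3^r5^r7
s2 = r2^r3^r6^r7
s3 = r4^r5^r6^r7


s1=1, s2=1, s3=1

Syndrome = 7 (error at position 7)


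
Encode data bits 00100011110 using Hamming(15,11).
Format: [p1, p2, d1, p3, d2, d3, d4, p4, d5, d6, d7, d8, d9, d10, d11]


Parity bits: p1=0, p2=1, p3=0, p4=0

010001000011110


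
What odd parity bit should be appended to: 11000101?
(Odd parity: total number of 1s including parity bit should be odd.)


Number of 1s in data: 4
Parity bit: 1

1


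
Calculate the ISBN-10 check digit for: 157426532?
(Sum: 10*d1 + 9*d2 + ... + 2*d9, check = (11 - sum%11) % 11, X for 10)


Weighted sum: 214
214 mod 11 = 5

Check digit: 6


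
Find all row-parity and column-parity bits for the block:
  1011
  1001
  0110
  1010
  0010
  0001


Row parities: 100011
Column parities: 1101

Row P: 100011, Col P: 1101, Corner: 1


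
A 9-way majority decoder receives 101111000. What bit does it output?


Ones: 5 out of 9
Threshold: 5

1 (5/9 voted 1)


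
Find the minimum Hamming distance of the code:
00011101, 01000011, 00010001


Comparing all pairs, minimum distance: 2
Can detect 1 errors, correct 0 errors

2


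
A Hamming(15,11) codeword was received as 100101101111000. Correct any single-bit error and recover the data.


Syndrome = 0: no error detected

Data: 00111111000 (no errors)


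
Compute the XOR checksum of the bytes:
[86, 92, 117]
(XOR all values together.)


XOR chain: 86 ^ 92 ^ 117 = 127

127


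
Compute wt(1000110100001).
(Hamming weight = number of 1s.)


Counting 1s in 1000110100001

5


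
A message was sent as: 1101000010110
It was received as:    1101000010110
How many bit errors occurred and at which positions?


XOR: 0000000000000

0 errors (received matches sent)


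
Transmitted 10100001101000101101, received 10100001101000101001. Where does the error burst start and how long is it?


XOR: 00000000000000000100

Burst at position 17, length 1


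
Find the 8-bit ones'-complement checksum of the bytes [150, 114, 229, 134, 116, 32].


Sum = 775 mod 256 = 7
Complement = 248

248


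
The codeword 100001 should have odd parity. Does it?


Number of 1s: 2

No, parity error (2 ones)


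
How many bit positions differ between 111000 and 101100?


XOR: 010100
Count of 1s: 2

2


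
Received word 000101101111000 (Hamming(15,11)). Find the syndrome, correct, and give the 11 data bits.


Syndrome = 1: error at position 1

Data: 00111111000 (corrected bit 1)


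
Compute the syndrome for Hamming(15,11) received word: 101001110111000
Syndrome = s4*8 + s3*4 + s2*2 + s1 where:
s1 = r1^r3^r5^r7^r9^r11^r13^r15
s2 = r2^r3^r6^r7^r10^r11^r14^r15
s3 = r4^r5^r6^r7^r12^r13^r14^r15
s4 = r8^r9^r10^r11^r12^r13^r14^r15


s1=0, s2=1, s3=1, s4=0

Syndrome = 6 (error at position 6)
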